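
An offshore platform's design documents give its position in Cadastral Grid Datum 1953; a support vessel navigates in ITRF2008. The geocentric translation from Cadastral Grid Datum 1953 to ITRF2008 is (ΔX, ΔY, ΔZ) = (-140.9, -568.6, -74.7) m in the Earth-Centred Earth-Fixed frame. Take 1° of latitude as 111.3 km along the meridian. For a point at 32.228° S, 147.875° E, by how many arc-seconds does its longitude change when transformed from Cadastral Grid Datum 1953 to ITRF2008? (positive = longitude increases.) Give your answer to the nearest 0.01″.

Δλ = 21.28″

sin φ = -0.533290, cos φ = 0.845933, sin λ = 0.531768, cos λ = -0.846890.
East component: ΔE = −sin λ·ΔX + cos λ·ΔY = −(0.531768)(-140.9) + (-0.846890)(-568.6) = 556.47 m.
1° of latitude spans 111300 m; at latitude φ, 1° of longitude spans that × cos φ = 94152.3 m, so Δλ = 556.47 / 94152.3 × 3600 = 21.277″.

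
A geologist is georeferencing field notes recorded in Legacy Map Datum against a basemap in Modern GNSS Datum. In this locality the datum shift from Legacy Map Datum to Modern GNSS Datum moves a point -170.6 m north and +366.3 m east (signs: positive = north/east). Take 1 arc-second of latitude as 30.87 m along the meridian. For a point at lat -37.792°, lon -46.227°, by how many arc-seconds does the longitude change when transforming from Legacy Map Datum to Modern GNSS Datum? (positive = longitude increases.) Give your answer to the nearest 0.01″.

Δλ = 15.02″

At latitude -37.792°, cos φ = 0.790241.
1″ of longitude at this latitude = 30.87 × cos φ = 24.3947 m, so Δλ = 366.3 / 24.3947 = 15.016″.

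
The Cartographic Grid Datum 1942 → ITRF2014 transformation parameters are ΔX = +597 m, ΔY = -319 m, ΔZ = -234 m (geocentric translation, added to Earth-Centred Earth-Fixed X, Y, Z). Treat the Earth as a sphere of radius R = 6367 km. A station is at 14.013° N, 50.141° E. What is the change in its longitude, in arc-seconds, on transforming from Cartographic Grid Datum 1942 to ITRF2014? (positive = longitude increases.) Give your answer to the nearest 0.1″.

Δλ = -22.1″

sin φ = 0.242142, cos φ = 0.970241, sin λ = 0.767624, cos λ = 0.640900.
East component: ΔE = −sin λ·ΔX + cos λ·ΔY = −(0.767624)(597) + (0.640900)(-319) = -662.72 m.
1° of latitude spans πR/180 = 111125 m; at latitude φ, 1° of longitude spans that × cos φ = 107818.1 m, so Δλ = -662.72 / 107818.1 × 3600 = -22.128″.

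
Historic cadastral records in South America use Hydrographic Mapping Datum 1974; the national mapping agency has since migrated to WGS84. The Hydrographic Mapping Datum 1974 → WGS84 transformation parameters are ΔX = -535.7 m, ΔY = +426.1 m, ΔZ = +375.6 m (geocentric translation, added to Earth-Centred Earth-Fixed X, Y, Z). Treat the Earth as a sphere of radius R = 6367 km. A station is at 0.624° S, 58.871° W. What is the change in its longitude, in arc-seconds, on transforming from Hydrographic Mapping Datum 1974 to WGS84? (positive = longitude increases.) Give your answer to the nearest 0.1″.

Δλ = -7.7″

sin φ = -0.010891, cos φ = 0.999941, sin λ = -0.856006, cos λ = 0.516967.
East component: ΔE = −sin λ·ΔX + cos λ·ΔY = −(-0.856006)(-535.7) + (0.516967)(426.1) = -238.28 m.
1° of latitude spans πR/180 = 111125 m; at latitude φ, 1° of longitude spans that × cos φ = 111118.5 m, so Δλ = -238.28 / 111118.5 × 3600 = -7.720″.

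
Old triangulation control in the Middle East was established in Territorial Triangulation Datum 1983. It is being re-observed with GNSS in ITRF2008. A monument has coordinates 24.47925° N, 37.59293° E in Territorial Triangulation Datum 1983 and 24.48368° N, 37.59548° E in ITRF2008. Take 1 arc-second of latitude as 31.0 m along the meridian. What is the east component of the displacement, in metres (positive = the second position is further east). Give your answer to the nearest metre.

ΔE = 259 m

Δφ = 24.48368° − 24.47925° = +0.00443°; Δλ = 37.59548° − 37.59293° = +0.00255°.
1° of latitude = 3600 × 31.00 = 111600 m.
ΔN = Δφ × 111600 = 494.4 m; ΔE = Δλ × 111600 × cos(24.47925°) = +0.00255 × 111600 × 0.910111 = 259.0 m.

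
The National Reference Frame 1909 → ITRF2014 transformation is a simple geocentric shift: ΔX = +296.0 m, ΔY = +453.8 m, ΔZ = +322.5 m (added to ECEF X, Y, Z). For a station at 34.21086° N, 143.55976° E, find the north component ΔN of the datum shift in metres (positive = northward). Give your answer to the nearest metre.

ΔN = 249 m

The local north axis is (−sin φ cos λ, −sin φ sin λ, cos φ), giving ΔN = 133.884 − 151.552 + 266.699 = 249.03 m.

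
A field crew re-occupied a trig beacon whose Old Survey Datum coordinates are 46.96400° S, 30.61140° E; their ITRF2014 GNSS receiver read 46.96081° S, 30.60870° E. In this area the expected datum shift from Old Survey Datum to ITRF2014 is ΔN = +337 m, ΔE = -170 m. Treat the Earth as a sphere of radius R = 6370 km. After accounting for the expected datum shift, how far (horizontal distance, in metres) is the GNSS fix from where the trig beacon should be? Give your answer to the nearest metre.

Observed coordinate differences: Δφ = +0.00319°, Δλ = -0.00270°.
Converting to metres (1° lat = 111177 m, cos φ = 0.682458): observed ΔN = 354.7 m, observed ΔE = -204.9 m.
Subtracting the expected shift leaves a residual of 354.7 − (337) = 17.7 m north and -204.9 − (-170) = -34.9 m east.
Residual distance = √(17.7² + (-34.9)²) = 39.1 m.

39 m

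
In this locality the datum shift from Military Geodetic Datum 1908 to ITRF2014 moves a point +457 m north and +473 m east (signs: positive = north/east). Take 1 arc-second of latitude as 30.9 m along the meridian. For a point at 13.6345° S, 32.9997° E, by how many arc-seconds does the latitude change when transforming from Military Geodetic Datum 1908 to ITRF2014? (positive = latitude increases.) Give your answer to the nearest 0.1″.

Δφ = 14.8″

1″ of latitude = 30.90 m, so Δφ = 457.0 / 30.90 = 14.790″.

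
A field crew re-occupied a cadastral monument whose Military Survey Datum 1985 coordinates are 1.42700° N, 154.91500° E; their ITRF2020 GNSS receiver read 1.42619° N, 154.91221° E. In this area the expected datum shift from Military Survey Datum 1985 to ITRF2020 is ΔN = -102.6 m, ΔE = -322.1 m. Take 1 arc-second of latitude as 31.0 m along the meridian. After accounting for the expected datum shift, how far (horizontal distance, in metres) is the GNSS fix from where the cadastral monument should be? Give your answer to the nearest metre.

16 m

Observed coordinate differences: Δφ = -0.00081°, Δλ = -0.00279°.
Converting to metres (1° lat = 111600 m, cos φ = 0.999690): observed ΔN = -90.4 m, observed ΔE = -311.3 m.
Subtracting the expected shift leaves a residual of -90.4 − (-102.6) = 12.2 m north and -311.3 − (-322.1) = 10.8 m east.
Residual distance = √(12.2² + 10.8²) = 16.3 m.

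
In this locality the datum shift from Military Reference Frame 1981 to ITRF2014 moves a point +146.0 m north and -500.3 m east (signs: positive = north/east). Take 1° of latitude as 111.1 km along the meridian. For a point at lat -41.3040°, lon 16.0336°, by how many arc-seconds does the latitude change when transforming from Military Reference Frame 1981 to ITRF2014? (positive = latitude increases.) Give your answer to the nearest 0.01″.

Δφ = 4.73″

1° of latitude = 111.1 km, so Δφ = 146.0 / 111100 = 0.0013141° = 4.731″.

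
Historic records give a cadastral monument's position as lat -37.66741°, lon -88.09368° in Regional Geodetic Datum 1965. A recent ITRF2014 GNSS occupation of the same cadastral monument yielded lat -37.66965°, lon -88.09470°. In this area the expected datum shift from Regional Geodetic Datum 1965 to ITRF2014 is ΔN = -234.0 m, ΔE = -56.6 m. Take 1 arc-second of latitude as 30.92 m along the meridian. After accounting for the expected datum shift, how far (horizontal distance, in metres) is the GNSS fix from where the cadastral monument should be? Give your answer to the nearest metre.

Observed coordinate differences: Δφ = -0.00224°, Δλ = -0.00102°.
Converting to metres (1° lat = 111312 m, cos φ = 0.791571): observed ΔN = -249.3 m, observed ΔE = -89.9 m.
Subtracting the expected shift leaves a residual of -249.3 − (-234.0) = -15.3 m north and -89.9 − (-56.6) = -33.3 m east.
Residual distance = √((-15.3)² + (-33.3)²) = 36.6 m.

37 m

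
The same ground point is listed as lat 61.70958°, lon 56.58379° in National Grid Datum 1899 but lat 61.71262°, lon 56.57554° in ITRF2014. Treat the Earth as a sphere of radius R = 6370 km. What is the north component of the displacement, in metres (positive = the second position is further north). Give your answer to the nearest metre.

ΔN = 338 m

Δφ = 61.71262° − 61.70958° = +0.00304°; Δλ = 56.57554° − 56.58379° = -0.00825°.
1° along a meridian = πR/180 = 111177 m.
ΔN = Δφ × 111177 = 338.0 m; ΔE = Δλ × 111177 × cos(61.70958°) = -0.00825 × 111177 × 0.473941 = -434.7 m.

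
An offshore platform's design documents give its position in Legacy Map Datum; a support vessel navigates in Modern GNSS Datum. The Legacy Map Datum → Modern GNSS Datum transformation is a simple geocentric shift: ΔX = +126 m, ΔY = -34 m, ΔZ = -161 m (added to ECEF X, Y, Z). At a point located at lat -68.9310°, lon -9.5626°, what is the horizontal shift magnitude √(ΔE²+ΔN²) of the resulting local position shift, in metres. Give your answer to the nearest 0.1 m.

64.6 m

The local east axis at (φ, λ) is (−sin λ, cos λ, 0), so ΔE = −sin(-9.5626°)·126 + cos(-9.5626°)·(-34) = -12.60 m.
The local north axis is (−sin φ cos λ, −sin φ sin λ, cos φ), giving ΔN = 115.943 + 5.271 − 57.878 = 63.34 m.
Horizontal magnitude = √(ΔE² + ΔN²) = √((-12.60)² + 63.34²) = 64.58 m.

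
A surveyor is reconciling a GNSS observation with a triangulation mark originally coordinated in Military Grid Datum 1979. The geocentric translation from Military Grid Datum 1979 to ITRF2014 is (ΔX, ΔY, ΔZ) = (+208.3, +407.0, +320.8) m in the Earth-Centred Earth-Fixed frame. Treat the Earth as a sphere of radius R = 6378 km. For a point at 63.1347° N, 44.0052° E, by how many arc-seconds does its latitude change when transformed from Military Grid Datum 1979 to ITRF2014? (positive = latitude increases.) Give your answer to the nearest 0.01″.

Δφ = -7.79″

sin φ = 0.892071, cos φ = 0.451895, sin λ = 0.694724, cos λ = 0.719277.
North component: ΔN = −sin φ cos λ·ΔX − sin φ sin λ·ΔY + cos φ·ΔZ = −(0.892071)(0.719277)(208.3) − (0.892071)(0.694724)(407.0) + (0.451895)(320.8) = -240.92 m.
1° of latitude spans πR/180 = 111317 m, so Δφ = -240.92 / 111317 × 3600 = -7.791″.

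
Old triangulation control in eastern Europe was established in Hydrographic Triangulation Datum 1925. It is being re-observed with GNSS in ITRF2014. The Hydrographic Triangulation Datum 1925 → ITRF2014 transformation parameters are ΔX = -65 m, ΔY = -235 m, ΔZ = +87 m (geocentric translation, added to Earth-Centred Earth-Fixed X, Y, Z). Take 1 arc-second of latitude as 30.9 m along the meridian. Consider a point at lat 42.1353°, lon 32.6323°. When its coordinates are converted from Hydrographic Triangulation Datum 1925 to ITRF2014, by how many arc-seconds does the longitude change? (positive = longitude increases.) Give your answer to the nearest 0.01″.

sin φ = 0.670884, cos φ = 0.741563, sin λ = 0.539246, cos λ = 0.842149.
East component: ΔE = −sin λ·ΔX + cos λ·ΔY = −(0.539246)(-65) + (0.842149)(-235) = -162.85 m.
1° of latitude spans 3600 × 30.90 = 111240 m; at latitude φ, 1° of longitude spans that × cos φ = 82491.4 m, so Δλ = -162.85 / 82491.4 × 3600 = -7.107″.

Δλ = -7.11″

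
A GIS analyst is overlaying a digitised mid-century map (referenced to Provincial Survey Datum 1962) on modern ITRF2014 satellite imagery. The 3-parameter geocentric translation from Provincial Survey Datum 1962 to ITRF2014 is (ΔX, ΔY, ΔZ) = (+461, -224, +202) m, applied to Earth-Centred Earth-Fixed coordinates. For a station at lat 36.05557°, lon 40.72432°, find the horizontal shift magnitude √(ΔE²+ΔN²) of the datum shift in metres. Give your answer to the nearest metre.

473 m

The local east axis at (φ, λ) is (−sin λ, cos λ, 0), so ΔE = −sin(40.72432°)·461 + cos(40.72432°)·(-224) = -470.53 m.
The local north axis is (−sin φ cos λ, −sin φ sin λ, cos φ), giving ΔN = -205.630 + 86.015 + 163.306 = 43.69 m.
Horizontal magnitude = √(ΔE² + ΔN²) = √((-470.53)² + 43.69²) = 472.55 m.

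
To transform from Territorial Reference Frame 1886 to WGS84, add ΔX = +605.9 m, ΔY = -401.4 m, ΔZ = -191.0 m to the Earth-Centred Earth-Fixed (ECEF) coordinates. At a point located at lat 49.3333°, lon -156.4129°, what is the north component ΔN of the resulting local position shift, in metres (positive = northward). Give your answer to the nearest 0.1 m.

At φ = 49.3333°, λ = -156.4129°: sin φ = 0.758513, cos φ = 0.651658, sin λ = -0.400143, cos λ = -0.916453.
ΔN = −sin φ cos λ·ΔX − sin φ sin λ·ΔY + cos φ·ΔZ = −(0.758513)(-0.916453)(605.9) − (0.758513)(-0.400143)(-401.4) + (0.651658)(-191.0) = 174.89 m.

ΔN = 174.9 m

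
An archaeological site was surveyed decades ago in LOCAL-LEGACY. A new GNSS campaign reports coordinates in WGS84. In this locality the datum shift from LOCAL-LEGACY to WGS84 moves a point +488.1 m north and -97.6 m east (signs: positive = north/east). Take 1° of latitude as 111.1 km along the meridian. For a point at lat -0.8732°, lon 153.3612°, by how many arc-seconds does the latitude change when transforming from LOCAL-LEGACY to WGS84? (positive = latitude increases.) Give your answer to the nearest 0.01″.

Δφ = 15.82″

1° of latitude = 111.1 km, so Δφ = 488.1 / 111100 = 0.0043933° = 15.816″.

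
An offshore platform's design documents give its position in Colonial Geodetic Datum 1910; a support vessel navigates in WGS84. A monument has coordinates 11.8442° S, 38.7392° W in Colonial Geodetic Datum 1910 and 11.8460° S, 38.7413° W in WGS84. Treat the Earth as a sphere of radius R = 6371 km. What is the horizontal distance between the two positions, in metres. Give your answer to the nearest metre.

Δφ = -11.8460° − -11.8442° = -0.0018°; Δλ = -38.7413° − -38.7392° = -0.0021°.
1° along a meridian = πR/180 = 111195 m.
ΔN = Δφ × 111195 = -200.2 m; ΔE = Δλ × 111195 × cos(-11.8442°) = -0.0021 × 111195 × 0.978709 = -228.5 m.
Distance = √(ΔE² + ΔN²) = √((-228.5)² + (-200.2)²) = 303.8 m.

304 m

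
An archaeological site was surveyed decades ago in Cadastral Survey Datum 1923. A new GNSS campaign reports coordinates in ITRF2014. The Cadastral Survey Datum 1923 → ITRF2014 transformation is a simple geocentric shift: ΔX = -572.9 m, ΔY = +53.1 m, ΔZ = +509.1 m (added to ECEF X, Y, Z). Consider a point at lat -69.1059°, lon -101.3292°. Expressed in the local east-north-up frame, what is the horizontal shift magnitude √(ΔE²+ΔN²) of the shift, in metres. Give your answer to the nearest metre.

The local east axis at (φ, λ) is (−sin λ, cos λ, 0), so ΔE = −sin(-101.3292°)·(-572.9) + cos(-101.3292°)·53.1 = -572.17 m.
The local north axis is (−sin φ cos λ, −sin φ sin λ, cos φ), giving ΔN = 105.143 − 48.642 + 181.566 = 238.07 m.
Horizontal magnitude = √(ΔE² + ΔN²) = √((-572.17)² + 238.07²) = 619.72 m.

620 m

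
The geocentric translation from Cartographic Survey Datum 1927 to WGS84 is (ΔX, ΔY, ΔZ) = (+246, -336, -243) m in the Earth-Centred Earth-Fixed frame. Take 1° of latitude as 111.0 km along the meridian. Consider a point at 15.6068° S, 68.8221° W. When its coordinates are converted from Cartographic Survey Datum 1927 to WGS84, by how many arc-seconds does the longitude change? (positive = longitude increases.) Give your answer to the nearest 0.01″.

sin φ = -0.269034, cos φ = 0.963131, sin λ = -0.932463, cos λ = 0.361265.
East component: ΔE = −sin λ·ΔX + cos λ·ΔY = −(-0.932463)(246) + (0.361265)(-336) = 108.00 m.
1° of latitude spans 111000 m; at latitude φ, 1° of longitude spans that × cos φ = 106907.5 m, so Δλ = 108.00 / 106907.5 × 3600 = 3.637″.

Δλ = 3.64″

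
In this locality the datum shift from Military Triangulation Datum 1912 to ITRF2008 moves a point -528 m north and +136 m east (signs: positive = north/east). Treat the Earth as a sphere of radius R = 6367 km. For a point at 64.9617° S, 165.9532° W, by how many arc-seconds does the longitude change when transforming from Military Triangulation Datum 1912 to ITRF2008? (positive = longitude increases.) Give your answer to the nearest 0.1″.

At latitude -64.9617°, cos φ = 0.423224.
One radian of longitude at latitude φ spans R cos φ, so Δλ = ΔE / (R cos φ) = 136.0 / (6367000 × 0.423224) = 5.0470e-05 rad = 10.410″.

Δλ = 10.4″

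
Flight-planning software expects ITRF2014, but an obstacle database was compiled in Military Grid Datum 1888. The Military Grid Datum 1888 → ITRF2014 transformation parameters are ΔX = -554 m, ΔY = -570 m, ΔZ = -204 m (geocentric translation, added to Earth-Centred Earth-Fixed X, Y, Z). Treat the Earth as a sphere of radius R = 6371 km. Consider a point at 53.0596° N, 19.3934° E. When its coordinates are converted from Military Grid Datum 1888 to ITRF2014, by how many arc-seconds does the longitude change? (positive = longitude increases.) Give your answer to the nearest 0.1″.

Δλ = -19.1″

sin φ = 0.799261, cos φ = 0.600984, sin λ = 0.332052, cos λ = 0.943261.
East component: ΔE = −sin λ·ΔX + cos λ·ΔY = −(0.332052)(-554) + (0.943261)(-570) = -353.70 m.
1° of latitude spans πR/180 = 111195 m; at latitude φ, 1° of longitude spans that × cos φ = 66826.4 m, so Δλ = -353.70 / 66826.4 × 3600 = -19.054″.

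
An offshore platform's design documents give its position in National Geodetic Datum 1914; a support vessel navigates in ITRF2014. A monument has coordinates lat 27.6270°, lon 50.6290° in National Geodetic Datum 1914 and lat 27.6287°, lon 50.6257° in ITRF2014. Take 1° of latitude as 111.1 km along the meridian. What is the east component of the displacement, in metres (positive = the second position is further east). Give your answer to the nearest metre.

ΔE = -325 m

Δφ = 27.6287° − 27.6270° = +0.0017°; Δλ = 50.6257° − 50.6290° = -0.0033°.
ΔN = Δφ × 111100 = 188.9 m; ΔE = Δλ × 111100 × cos(27.6270°) = -0.0033 × 111100 × 0.885985 = -324.8 m.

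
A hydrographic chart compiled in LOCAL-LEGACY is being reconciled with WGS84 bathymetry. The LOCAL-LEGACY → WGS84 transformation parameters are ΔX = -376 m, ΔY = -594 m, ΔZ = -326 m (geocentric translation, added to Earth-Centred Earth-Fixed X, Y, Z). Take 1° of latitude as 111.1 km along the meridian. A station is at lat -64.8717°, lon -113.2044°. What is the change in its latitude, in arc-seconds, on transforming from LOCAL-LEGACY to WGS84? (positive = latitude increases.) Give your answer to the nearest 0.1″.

sin φ = -0.905359, cos φ = 0.424647, sin λ = -0.919105, cos λ = -0.394012.
North component: ΔN = −sin φ cos λ·ΔX − sin φ sin λ·ΔY + cos φ·ΔZ = −(-0.905359)(-0.394012)(-376) − (-0.905359)(-0.919105)(-594) + (0.424647)(-326) = 489.97 m.
1° of latitude spans 111100 m, so Δφ = 489.97 / 111100 × 3600 = 15.877″.

Δφ = 15.9″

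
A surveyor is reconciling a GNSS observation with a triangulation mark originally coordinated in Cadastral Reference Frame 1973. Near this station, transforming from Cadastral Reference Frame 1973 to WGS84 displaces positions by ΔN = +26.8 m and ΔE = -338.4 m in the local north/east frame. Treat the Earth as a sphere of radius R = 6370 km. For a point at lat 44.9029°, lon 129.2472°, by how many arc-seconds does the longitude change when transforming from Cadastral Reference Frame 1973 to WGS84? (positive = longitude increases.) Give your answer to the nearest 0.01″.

At latitude 44.9029°, cos φ = 0.708304.
One radian of longitude at latitude φ spans R cos φ, so Δλ = ΔE / (R cos φ) = -338.4 / (6370000 × 0.708304) = -7.5002e-05 rad = -15.470″.

Δλ = -15.47″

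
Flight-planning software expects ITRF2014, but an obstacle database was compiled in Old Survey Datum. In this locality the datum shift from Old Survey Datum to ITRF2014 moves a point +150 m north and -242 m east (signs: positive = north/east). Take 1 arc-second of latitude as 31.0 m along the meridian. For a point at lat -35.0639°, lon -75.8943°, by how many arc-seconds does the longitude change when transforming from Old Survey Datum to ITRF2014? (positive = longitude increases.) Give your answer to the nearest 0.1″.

Δλ = -9.5″

At latitude -35.0639°, cos φ = 0.818512.
1″ of longitude at this latitude = 31.00 × cos φ = 25.3739 m, so Δλ = -242.0 / 25.3739 = -9.537″.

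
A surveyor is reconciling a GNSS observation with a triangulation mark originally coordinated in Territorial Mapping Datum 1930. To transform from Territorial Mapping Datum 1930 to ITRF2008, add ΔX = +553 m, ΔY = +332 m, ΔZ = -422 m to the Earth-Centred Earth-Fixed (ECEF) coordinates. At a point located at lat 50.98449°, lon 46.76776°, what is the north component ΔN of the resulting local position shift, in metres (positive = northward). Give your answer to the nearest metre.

ΔN = -748 m

The local north axis is (−sin φ cos λ, −sin φ sin λ, cos φ), giving ΔN = -294.304 − 187.942 − 265.662 = -747.91 m.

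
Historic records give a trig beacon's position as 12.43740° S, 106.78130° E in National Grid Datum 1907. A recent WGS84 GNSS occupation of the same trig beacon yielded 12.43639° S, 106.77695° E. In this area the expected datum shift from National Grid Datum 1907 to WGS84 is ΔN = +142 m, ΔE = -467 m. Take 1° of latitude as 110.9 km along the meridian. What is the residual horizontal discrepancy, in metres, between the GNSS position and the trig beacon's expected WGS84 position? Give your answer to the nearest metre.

Observed coordinate differences: Δφ = +0.00101°, Δλ = -0.00435°.
Converting to metres (1° lat = 110900 m, cos φ = 0.976532): observed ΔN = 112.0 m, observed ΔE = -471.1 m.
Subtracting the expected shift leaves a residual of 112.0 − (142) = -30.0 m north and -471.1 − (-467) = -4.1 m east.
Residual distance = √((-30.0)² + (-4.1)²) = 30.3 m.

30 m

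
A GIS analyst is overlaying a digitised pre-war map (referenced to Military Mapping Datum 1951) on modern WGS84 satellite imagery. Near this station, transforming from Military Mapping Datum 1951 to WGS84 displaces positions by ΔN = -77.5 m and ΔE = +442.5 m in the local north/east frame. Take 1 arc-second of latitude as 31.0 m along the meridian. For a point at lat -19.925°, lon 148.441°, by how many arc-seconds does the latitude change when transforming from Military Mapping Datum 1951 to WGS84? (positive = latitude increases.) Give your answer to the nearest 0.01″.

Δφ = -2.50″

1″ of latitude = 31.00 m, so Δφ = -77.5 / 31.00 = -2.500″.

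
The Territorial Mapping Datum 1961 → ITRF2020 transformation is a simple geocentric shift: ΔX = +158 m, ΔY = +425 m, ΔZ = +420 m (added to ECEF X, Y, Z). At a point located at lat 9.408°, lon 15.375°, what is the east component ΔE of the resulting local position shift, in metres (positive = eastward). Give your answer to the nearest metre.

ΔE = 368 m

At φ = 9.408°, λ = 15.375°: sin φ = 0.163464, cos φ = 0.986549, sin λ = 0.265135, cos λ = 0.964211.
ΔE = −sin λ·ΔX + cos λ·ΔY = −(0.265135)·(158) + (0.964211)·(425) = 367.90 m.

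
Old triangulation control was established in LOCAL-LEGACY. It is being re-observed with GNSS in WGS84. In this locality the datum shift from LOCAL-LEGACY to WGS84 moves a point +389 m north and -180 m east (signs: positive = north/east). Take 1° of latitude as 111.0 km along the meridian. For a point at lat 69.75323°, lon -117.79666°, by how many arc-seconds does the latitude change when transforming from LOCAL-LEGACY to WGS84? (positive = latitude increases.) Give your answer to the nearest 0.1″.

Δφ = 12.6″

1° of latitude = 111.0 km, so Δφ = 389.0 / 111000 = 0.0035045° = 12.616″.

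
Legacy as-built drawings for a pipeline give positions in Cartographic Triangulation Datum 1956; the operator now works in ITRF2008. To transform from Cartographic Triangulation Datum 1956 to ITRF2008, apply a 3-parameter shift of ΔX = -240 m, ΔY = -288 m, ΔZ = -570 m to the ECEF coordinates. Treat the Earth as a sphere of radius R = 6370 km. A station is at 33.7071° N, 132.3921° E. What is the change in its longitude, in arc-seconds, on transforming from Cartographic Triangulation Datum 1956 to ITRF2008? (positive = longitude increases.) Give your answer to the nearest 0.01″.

sin φ = 0.554948, cos φ = 0.831885, sin λ = 0.738548, cos λ = -0.674201.
East component: ΔE = −sin λ·ΔX + cos λ·ΔY = −(0.738548)(-240) + (-0.674201)(-288) = 371.42 m.
1° of latitude spans πR/180 = 111177 m; at latitude φ, 1° of longitude spans that × cos φ = 92486.9 m, so Δλ = 371.42 / 92486.9 × 3600 = 14.457″.

Δλ = 14.46″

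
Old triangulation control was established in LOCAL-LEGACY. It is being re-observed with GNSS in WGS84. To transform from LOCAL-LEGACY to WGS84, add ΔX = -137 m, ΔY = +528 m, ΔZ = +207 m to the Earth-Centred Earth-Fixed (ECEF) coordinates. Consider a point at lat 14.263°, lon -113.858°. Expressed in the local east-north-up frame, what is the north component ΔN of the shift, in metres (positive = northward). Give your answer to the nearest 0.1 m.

ΔN = 305.9 m

The local north axis is (−sin φ cos λ, −sin φ sin λ, cos φ), giving ΔN = -13.652 + 118.969 + 200.619 = 305.94 m.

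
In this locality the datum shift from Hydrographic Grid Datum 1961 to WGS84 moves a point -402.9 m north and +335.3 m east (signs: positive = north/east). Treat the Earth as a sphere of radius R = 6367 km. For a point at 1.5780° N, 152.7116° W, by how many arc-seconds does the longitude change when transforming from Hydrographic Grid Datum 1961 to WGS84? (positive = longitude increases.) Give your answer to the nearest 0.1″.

At latitude 1.5780°, cos φ = 0.999621.
One radian of longitude at latitude φ spans R cos φ, so Δλ = ΔE / (R cos φ) = 335.3 / (6367000 × 0.999621) = 5.2682e-05 rad = 10.866″.

Δλ = 10.9″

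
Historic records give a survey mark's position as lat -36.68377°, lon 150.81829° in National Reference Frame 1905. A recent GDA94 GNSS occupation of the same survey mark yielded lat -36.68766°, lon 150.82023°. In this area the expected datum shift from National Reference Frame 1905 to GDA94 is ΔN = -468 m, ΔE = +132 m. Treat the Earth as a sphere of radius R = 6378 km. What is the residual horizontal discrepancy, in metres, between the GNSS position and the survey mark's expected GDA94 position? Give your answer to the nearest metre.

Observed coordinate differences: Δφ = -0.00389°, Δλ = +0.00194°.
Converting to metres (1° lat = 111317 m, cos φ = 0.801945): observed ΔN = -433.0 m, observed ΔE = 173.2 m.
Subtracting the expected shift leaves a residual of -433.0 − (-468) = 35.0 m north and 173.2 − (132) = 41.2 m east.
Residual distance = √(35.0² + 41.2²) = 54.0 m.

54 m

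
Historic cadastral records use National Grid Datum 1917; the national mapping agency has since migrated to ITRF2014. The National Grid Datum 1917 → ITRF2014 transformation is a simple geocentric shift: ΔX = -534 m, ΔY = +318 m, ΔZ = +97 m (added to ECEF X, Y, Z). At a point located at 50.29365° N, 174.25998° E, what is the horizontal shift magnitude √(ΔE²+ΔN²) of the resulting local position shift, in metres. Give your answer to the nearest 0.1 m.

455.0 m

The local east axis at (φ, λ) is (−sin λ, cos λ, 0), so ΔE = −sin(174.25998°)·(-534) + cos(174.25998°)·318 = -263.00 m.
The local north axis is (−sin φ cos λ, −sin φ sin λ, cos φ), giving ΔN = -408.762 − 24.468 + 61.969 = -371.26 m.
Horizontal magnitude = √(ΔE² + ΔN²) = √((-263.00)² + (-371.26)²) = 454.98 m.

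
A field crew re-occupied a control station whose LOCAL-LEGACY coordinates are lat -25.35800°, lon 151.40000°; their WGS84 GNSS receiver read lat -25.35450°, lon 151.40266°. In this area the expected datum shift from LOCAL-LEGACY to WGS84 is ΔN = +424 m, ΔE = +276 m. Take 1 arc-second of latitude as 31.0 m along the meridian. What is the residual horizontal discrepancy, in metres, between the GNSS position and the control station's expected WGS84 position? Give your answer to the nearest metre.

34 m

Observed coordinate differences: Δφ = +0.00350°, Δλ = +0.00266°.
Converting to metres (1° lat = 111600 m, cos φ = 0.903649): observed ΔN = 390.6 m, observed ΔE = 268.3 m.
Subtracting the expected shift leaves a residual of 390.6 − (424) = -33.4 m north and 268.3 − (276) = -7.7 m east.
Residual distance = √((-33.4)² + (-7.7)²) = 34.3 m.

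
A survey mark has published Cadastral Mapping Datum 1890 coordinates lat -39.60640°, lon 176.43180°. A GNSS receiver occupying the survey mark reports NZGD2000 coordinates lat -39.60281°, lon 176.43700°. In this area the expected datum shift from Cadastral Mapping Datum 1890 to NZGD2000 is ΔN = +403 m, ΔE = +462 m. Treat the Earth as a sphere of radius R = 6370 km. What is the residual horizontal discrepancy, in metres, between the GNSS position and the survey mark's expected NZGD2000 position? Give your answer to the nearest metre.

17 m

Observed coordinate differences: Δφ = +0.00359°, Δλ = +0.00520°.
Converting to metres (1° lat = 111177 m, cos φ = 0.770442): observed ΔN = 399.1 m, observed ΔE = 445.4 m.
Subtracting the expected shift leaves a residual of 399.1 − (403) = -3.9 m north and 445.4 − (462) = -16.6 m east.
Residual distance = √((-3.9)² + (-16.6)²) = 17.0 m.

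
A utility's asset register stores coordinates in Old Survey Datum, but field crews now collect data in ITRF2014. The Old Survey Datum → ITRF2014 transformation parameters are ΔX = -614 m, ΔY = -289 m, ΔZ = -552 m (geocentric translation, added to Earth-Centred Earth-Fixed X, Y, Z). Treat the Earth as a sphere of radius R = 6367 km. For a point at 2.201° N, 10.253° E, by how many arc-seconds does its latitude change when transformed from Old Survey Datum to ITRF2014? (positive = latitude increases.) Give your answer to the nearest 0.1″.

Δφ = -17.1″

sin φ = 0.038405, cos φ = 0.999262, sin λ = 0.177995, cos λ = 0.984031.
North component: ΔN = −sin φ cos λ·ΔX − sin φ sin λ·ΔY + cos φ·ΔZ = −(0.038405)(0.984031)(-614) − (0.038405)(0.177995)(-289) + (0.999262)(-552) = -526.41 m.
1° of latitude spans πR/180 = 111125 m, so Δφ = -526.41 / 111125 × 3600 = -17.054″.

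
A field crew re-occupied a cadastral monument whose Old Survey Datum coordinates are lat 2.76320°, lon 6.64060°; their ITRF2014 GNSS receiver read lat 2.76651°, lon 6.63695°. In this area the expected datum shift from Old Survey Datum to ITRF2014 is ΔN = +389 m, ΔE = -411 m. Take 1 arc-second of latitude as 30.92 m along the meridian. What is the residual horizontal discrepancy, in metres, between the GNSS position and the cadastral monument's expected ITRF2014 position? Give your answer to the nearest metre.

21 m

Observed coordinate differences: Δφ = +0.00331°, Δλ = -0.00365°.
Converting to metres (1° lat = 111312 m, cos φ = 0.998837): observed ΔN = 368.4 m, observed ΔE = -405.8 m.
Subtracting the expected shift leaves a residual of 368.4 − (389) = -20.6 m north and -405.8 − (-411) = 5.2 m east.
Residual distance = √((-20.6)² + 5.2²) = 21.2 m.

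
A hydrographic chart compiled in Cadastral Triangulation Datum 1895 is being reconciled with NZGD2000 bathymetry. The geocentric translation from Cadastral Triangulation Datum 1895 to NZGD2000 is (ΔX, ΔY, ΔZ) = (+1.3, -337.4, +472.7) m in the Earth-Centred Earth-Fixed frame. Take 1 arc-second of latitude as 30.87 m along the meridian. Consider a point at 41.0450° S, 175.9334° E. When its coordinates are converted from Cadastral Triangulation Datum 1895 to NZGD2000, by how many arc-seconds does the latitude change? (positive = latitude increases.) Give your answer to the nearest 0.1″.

sin φ = -0.656652, cos φ = 0.754194, sin λ = 0.070916, cos λ = -0.997482.
North component: ΔN = −sin φ cos λ·ΔX − sin φ sin λ·ΔY + cos φ·ΔZ = −(-0.656652)(-0.997482)(1.3) − (-0.656652)(0.070916)(-337.4) + (0.754194)(472.7) = 339.94 m.
1° of latitude spans 3600 × 30.87 = 111132 m, so Δφ = 339.94 / 111132 × 3600 = 11.012″.

Δφ = 11.0″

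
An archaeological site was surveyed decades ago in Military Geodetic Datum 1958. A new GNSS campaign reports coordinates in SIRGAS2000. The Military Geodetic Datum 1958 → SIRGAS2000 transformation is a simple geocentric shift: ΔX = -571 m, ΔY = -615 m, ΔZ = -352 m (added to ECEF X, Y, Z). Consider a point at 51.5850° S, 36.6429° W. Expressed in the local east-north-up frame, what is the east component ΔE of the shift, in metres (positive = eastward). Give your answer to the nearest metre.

At φ = -51.5850°, λ = -36.6429°: sin φ = -0.783531, cos φ = 0.621353, sin λ = -0.596826, cos λ = 0.802371.
ΔE = −sin λ·ΔX + cos λ·ΔY = −(-0.596826)·(-571) + (0.802371)·(-615) = -834.25 m.

ΔE = -834 m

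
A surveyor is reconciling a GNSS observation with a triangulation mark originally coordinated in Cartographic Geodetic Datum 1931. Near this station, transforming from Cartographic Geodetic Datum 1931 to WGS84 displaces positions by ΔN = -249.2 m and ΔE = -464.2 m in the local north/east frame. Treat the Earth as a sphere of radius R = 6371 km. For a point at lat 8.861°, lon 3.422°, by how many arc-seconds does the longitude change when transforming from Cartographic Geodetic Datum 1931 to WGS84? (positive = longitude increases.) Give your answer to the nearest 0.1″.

Δλ = -15.2″

At latitude 8.861°, cos φ = 0.988065.
One radian of longitude at latitude φ spans R cos φ, so Δλ = ΔE / (R cos φ) = -464.2 / (6371000 × 0.988065) = -7.3742e-05 rad = -15.210″.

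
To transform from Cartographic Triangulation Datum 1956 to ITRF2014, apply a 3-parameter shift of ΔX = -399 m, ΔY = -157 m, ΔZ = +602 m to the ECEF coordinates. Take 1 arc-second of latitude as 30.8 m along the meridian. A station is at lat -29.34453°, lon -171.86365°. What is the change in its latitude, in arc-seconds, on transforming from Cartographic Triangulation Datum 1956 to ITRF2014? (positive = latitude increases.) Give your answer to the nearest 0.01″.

sin φ = -0.490060, cos φ = 0.871689, sin λ = -0.141529, cos λ = -0.989934.
North component: ΔN = −sin φ cos λ·ΔX − sin φ sin λ·ΔY + cos φ·ΔZ = −(-0.490060)(-0.989934)(-399) − (-0.490060)(-0.141529)(-157) + (0.871689)(602) = 729.21 m.
1° of latitude spans 3600 × 30.80 = 110880 m, so Δφ = 729.21 / 110880 × 3600 = 23.676″.

Δφ = 23.68″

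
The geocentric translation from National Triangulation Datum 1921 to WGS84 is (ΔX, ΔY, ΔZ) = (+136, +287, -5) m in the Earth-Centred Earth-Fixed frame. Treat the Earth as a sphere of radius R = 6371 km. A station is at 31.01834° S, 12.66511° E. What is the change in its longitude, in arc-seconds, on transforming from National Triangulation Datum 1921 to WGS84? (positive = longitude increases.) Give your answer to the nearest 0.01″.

Δλ = 9.45″

sin φ = -0.515312, cos φ = 0.857002, sin λ = 0.219252, cos λ = 0.975668.
East component: ΔE = −sin λ·ΔX + cos λ·ΔY = −(0.219252)(136) + (0.975668)(287) = 250.20 m.
1° of latitude spans πR/180 = 111195 m; at latitude φ, 1° of longitude spans that × cos φ = 95294.3 m, so Δλ = 250.20 / 95294.3 × 3600 = 9.452″.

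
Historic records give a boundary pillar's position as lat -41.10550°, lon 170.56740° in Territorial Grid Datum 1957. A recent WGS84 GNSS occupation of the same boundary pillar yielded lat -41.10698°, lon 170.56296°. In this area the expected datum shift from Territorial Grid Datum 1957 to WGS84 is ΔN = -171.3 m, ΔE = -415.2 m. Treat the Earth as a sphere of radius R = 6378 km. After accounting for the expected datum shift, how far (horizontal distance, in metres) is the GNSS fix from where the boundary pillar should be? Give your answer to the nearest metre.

43 m

Observed coordinate differences: Δφ = -0.00148°, Δλ = -0.00444°.
Converting to metres (1° lat = 111317 m, cos φ = 0.753500): observed ΔN = -164.7 m, observed ΔE = -372.4 m.
Subtracting the expected shift leaves a residual of -164.7 − (-171.3) = 6.6 m north and -372.4 − (-415.2) = 42.8 m east.
Residual distance = √(6.6² + 42.8²) = 43.3 m.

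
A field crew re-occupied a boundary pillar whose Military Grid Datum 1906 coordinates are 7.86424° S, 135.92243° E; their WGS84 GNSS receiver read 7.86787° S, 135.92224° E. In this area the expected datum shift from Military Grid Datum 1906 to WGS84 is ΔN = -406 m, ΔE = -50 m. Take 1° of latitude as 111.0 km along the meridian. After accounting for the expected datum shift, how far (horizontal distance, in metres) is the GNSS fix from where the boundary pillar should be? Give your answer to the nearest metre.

29 m

Observed coordinate differences: Δφ = -0.00363°, Δλ = -0.00019°.
Converting to metres (1° lat = 111000 m, cos φ = 0.990595): observed ΔN = -402.9 m, observed ΔE = -20.9 m.
Subtracting the expected shift leaves a residual of -402.9 − (-406) = 3.1 m north and -20.9 − (-50) = 29.1 m east.
Residual distance = √(3.1² + 29.1²) = 29.3 m.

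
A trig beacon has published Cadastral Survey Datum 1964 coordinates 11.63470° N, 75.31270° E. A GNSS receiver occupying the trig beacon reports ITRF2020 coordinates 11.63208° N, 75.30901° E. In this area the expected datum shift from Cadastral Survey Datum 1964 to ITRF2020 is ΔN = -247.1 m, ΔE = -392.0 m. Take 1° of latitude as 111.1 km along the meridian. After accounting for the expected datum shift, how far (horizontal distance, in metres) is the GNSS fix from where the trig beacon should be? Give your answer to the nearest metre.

45 m

Observed coordinate differences: Δφ = -0.00262°, Δλ = -0.00369°.
Converting to metres (1° lat = 111100 m, cos φ = 0.979453): observed ΔN = -291.1 m, observed ΔE = -401.5 m.
Subtracting the expected shift leaves a residual of -291.1 − (-247.1) = -44.0 m north and -401.5 − (-392.0) = -9.5 m east.
Residual distance = √((-44.0)² + (-9.5)²) = 45.0 m.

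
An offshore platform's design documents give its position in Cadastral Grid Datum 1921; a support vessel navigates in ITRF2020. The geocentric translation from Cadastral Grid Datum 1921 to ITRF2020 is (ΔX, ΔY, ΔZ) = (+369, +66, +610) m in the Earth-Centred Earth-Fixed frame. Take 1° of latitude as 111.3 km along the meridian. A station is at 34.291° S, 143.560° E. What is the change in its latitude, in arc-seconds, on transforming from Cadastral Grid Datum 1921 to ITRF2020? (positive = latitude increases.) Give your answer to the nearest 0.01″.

sin φ = -0.563396, cos φ = 0.826187, sin λ = 0.593981, cos λ = -0.804479.
North component: ΔN = −sin φ cos λ·ΔX − sin φ sin λ·ΔY + cos φ·ΔZ = −(-0.563396)(-0.804479)(369) − (-0.563396)(0.593981)(66) + (0.826187)(610) = 358.81 m.
1° of latitude spans 111300 m, so Δφ = 358.81 / 111300 × 3600 = 11.606″.

Δφ = 11.61″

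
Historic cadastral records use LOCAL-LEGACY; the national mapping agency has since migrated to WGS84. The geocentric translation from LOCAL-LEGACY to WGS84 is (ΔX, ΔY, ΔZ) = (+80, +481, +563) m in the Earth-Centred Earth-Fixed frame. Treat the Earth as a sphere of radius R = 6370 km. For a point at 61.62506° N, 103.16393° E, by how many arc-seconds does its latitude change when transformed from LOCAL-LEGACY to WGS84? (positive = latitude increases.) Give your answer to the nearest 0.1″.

sin φ = 0.879857, cos φ = 0.475239, sin λ = 0.973722, cos λ = -0.227738.
North component: ΔN = −sin φ cos λ·ΔX − sin φ sin λ·ΔY + cos φ·ΔZ = −(0.879857)(-0.227738)(80) − (0.879857)(0.973722)(481) + (0.475239)(563) = -128.50 m.
1° of latitude spans πR/180 = 111177 m, so Δφ = -128.50 / 111177 × 3600 = -4.161″.

Δφ = -4.2″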